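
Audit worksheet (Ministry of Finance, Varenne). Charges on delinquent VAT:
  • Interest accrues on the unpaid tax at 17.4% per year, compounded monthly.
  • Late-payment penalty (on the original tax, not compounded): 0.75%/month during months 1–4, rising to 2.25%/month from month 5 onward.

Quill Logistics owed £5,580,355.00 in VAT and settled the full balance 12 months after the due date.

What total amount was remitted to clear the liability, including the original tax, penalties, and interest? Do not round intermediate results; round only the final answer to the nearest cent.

£7,804,514.83

Penalty, months 1–4: 4 × 0.75% × £5,580,355.00 = £167,410.65
Penalty, months 5–12: 8 × 2.25% × £5,580,355.00 = £1,004,463.90
Interest (17.4%/yr ÷ 12 = 1.45%/month): £5,580,355.00 × ((1 + 0.0145)^12 − 1) = £1,052,285.2843…
Total = £5,580,355.00 + £1,171,874.5500 + £1,052,285.2843… = £7,804,514.83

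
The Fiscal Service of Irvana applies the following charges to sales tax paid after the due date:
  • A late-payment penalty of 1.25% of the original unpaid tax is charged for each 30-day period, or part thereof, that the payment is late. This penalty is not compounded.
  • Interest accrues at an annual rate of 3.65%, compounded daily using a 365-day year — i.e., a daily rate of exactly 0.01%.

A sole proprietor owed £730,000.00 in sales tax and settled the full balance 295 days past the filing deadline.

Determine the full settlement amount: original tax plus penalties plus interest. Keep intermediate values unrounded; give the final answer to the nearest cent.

Penalty periods: ⌈295/30⌉ = 10; penalty = 10 × 1.25% × £730,000.00 = £91,250.00
Interest: £730,000.00 × ((1 + 0.0001)^295 − 1) = £730,000.00 × 0.02993792… = £21,854.6790…
Total = £730,000.00 + £91,250.0000 + £21,854.6790… = £843,104.68

£843,104.68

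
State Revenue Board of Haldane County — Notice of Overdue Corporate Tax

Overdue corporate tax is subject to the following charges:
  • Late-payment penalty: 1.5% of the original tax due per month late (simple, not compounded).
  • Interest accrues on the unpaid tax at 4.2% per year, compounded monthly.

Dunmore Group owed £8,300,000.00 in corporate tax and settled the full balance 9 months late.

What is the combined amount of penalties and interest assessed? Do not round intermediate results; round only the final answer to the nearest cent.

£1,385,640.35

Late-payment penalty = 1.5% × £8,300,000.00 × 9 mo = £1,120,500.00
Interest (4.2%/yr ÷ 12 = 0.35%/month): £8,300,000.00 × ((1 + 0.0035)^9 − 1) = £265,140.3499…
Penalties + interest = £1,120,500.0000 + £265,140.3499… = £1,385,640.35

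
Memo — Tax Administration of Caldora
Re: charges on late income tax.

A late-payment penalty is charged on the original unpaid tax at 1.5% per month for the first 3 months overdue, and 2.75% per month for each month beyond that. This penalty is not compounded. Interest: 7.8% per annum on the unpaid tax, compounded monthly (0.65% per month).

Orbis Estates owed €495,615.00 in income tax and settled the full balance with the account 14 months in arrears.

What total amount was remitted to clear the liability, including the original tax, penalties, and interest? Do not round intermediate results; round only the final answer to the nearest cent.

€714,898.13

Penalty, months 1–3: 3 × 1.5% × €495,615.00 = €22,302.68…
Penalty, months 4–14: 11 × 2.75% × €495,615.00 = €149,923.54…
Interest: €495,615.00 × ((1 + 0.0065)^14 − 1) = €495,615.00 × 0.0949465… = €47,056.9214…
Total = €495,615.00 + €172,226.2125 + €47,056.9214… = €714,898.13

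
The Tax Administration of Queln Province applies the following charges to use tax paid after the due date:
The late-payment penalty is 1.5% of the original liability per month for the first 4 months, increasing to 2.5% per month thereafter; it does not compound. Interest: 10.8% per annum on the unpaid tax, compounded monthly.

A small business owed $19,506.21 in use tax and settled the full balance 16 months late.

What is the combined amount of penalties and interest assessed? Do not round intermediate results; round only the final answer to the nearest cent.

$10,028.93

Penalty, months 1–4: 4 × 1.5% × $19,506.21 = $1,170.37…
Penalty, months 5–16: 12 × 2.5% × $19,506.21 = $5,851.86…
Interest (10.8%/yr ÷ 12 = 0.9%/month): $19,506.21 × ((1 + 0.009)^16 − 1) = $3,006.6959…
Penalties + interest = $7,022.2356 + $3,006.6959… = $10,028.93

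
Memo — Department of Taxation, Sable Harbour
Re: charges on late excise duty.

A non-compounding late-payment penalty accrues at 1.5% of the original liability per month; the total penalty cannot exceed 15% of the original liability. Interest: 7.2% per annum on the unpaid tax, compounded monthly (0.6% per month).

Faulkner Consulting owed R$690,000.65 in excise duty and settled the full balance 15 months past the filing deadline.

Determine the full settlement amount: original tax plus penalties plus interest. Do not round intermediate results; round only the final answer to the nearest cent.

Penalty (uncapped): 15 × 1.5% × R$690,000.65 = R$155,250.15…; cap = 15% × R$690,000.65 = R$103,500.10… → penalty = R$103,500.10…
Interest: R$690,000.65 × ((1 + 0.006)^15 − 1) = R$690,000.65 × 0.0938801… = R$64,777.3111…
Total = R$690,000.65 + R$103,500.0975 + R$64,777.3111… = R$858,278.06

R$858,278.06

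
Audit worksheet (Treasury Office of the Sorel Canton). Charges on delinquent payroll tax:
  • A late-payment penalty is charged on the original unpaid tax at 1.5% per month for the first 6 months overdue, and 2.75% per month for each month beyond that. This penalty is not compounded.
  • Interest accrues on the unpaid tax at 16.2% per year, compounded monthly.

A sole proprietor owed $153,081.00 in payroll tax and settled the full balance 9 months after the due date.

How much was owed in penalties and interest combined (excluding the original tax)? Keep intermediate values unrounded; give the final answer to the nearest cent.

$46,042.47

Penalty, months 1–6: 6 × 1.5% × $153,081.00 = $13,777.29
Penalty, months 7–9: 3 × 2.75% × $153,081.00 = $12,629.18…
Interest (16.2%/yr ÷ 12 = 1.35%/month): $153,081.00 × ((1 + 0.0135)^9 − 1) = $19,635.9928…
Penalties + interest = $26,406.4725 + $19,635.9928… = $46,042.47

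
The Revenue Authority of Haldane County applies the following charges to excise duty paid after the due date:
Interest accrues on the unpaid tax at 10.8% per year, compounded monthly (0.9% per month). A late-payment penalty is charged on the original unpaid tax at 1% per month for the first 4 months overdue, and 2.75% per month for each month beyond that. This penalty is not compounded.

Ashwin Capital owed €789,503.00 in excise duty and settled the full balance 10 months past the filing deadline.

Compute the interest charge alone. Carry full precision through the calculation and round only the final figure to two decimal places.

€74,003.17

Interest: €789,503.00 × ((1 + 0.009)^10 − 1) = €789,503.00 × 0.0937339… = €74,003.1738…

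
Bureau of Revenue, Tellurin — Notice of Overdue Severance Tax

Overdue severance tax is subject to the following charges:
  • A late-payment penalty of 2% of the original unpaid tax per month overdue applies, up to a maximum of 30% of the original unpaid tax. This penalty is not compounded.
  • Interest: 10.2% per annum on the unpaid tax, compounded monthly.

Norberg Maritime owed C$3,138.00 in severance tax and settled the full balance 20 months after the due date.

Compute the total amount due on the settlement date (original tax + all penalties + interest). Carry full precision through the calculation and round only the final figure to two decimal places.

C$4,658.22

Penalty (uncapped): 20 × 2% × C$3,138.00 = C$1,255.20; cap = 30% × C$3,138.00 = C$941.40 → penalty = C$941.40
Interest (10.2%/yr ÷ 12 = 0.85%/month): C$3,138.00 × ((1 + 0.0085)^20 − 1) = C$578.8154…
Total = C$3,138.00 + C$941.4000 + C$578.8154… = C$4,658.22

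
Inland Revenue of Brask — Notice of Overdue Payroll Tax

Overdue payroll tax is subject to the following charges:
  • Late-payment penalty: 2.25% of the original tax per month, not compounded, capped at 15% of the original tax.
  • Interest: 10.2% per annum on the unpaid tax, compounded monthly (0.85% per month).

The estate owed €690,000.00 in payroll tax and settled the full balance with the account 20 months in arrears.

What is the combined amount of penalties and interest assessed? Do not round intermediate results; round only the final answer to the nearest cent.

€230,772.98

Penalty (uncapped): 20 × 2.25% × €690,000.00 = €310,500.00; cap = 15% × €690,000.00 = €103,500.00 → penalty = €103,500.00
Interest: €690,000.00 × ((1 + 0.0085)^20 − 1) = €690,000.00 × 0.1844536… = €127,272.9816…
Penalties + interest = €103,500.0000 + €127,272.9816… = €230,772.98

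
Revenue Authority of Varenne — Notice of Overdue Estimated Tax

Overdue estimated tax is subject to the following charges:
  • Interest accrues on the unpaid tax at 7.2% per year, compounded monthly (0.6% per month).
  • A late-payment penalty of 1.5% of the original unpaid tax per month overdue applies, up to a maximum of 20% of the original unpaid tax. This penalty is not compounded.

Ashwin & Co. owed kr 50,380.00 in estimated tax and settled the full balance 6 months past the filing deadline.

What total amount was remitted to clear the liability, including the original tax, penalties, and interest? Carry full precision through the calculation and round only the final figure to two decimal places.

kr 56,755.30

Penalty: 6 × 1.5% × kr 50,380.00 = kr 4,534.20 (below the 20% cap of kr 10,076.00)
Interest: kr 50,380.00 × ((1 + 0.006)^6 − 1) = kr 50,380.00 × 0.0365443… = kr 1,841.1038…
Total = kr 50,380.00 + kr 4,534.2000 + kr 1,841.1038… = kr 56,755.30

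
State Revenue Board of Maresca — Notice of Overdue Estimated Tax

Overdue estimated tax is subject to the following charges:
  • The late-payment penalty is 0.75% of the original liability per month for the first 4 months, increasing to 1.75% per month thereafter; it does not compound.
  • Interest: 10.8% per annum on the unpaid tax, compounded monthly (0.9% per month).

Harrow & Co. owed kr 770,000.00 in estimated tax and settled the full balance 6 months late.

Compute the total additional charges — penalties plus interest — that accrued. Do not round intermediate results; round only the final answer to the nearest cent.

Penalty, months 1–4: 4 × 0.75% × kr 770,000.00 = kr 23,100.00
Penalty, months 5–6: 2 × 1.75% × kr 770,000.00 = kr 26,950.00
Interest: kr 770,000.00 × ((1 + 0.009)^6 − 1) = kr 770,000.00 × 0.0552297… = kr 42,526.8527…
Penalties + interest = kr 50,050.0000 + kr 42,526.8527… = kr 92,576.85

kr 92,576.85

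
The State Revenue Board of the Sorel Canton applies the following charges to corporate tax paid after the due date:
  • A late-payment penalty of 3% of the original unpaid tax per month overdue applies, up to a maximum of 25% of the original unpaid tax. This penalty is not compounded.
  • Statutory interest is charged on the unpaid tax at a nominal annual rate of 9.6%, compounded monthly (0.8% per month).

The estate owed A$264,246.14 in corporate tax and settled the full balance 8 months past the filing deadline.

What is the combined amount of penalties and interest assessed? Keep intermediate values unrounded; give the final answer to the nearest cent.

Penalty: 8 × 3% × A$264,246.14 = A$63,419.07… (below the 25% cap of A$66,061.54…)
Interest: A$264,246.14 × ((1 + 0.008)^8 − 1) = A$264,246.14 × 0.0658210… = A$17,392.9348…
Penalties + interest = A$63,419.0736 + A$17,392.9348… = A$80,812.01

A$80,812.01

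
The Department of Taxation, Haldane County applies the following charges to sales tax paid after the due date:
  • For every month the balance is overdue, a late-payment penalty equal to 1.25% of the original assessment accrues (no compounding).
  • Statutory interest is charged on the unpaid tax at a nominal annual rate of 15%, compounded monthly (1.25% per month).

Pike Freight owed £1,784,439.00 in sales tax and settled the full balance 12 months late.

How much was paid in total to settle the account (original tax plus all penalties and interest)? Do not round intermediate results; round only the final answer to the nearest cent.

£2,338,961.48

Late-payment penalty: 12 × 1.25% × £1,784,439.00 = £267,665.85
Interest: £1,784,439.00 × ((1 + 0.0125)^12 − 1) = £1,784,439.00 × 0.1607545… = £286,856.6309…
Total = £1,784,439.00 + £267,665.8500 + £286,856.6309… = £2,338,961.48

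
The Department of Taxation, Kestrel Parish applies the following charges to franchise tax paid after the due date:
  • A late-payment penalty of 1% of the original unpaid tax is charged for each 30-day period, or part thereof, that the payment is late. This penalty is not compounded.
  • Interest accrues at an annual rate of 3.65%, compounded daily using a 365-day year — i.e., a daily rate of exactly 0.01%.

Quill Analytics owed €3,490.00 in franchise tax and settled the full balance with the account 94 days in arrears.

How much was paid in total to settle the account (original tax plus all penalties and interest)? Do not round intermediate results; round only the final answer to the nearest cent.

€3,662.56

Penalty periods: ⌈94/30⌉ = 4; penalty = 4 × 1% × €3,490.00 = €139.60
Interest: €3,490.00 × ((1 + 0.0001)^94 − 1) = €3,490.00 × 0.00944384… = €32.9590…
Total = €3,490.00 + €139.6000 + €32.9590… = €3,662.56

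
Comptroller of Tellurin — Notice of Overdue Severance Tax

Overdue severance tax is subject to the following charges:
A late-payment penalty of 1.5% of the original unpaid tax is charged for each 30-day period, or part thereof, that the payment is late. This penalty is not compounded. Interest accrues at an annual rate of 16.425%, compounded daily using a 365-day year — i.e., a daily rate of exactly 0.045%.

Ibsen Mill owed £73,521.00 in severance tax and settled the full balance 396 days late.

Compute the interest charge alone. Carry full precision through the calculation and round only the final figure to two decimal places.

£14,337.80

Interest: £73,521.00 × ((1 + 0.00045)^396 − 1) = £73,521.00 × 0.19501641… = £14,337.8014…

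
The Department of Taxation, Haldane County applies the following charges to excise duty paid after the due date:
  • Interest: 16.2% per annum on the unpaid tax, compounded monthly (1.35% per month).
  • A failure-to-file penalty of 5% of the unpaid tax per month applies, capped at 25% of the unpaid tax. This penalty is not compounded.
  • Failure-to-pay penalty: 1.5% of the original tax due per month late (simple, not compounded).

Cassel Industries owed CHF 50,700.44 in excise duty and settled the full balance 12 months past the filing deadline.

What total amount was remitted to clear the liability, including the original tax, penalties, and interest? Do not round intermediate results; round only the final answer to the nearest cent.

Failure-to-file: 12 × 5% × CHF 50,700.44 = CHF 30,420.26…, capped at 25% × CHF 50,700.44 = CHF 12,675.11
Failure-to-pay penalty: 12 × 1.5% × CHF 50,700.44 = CHF 9,126.08…
Interest: CHF 50,700.44 × ((1 + 0.0135)^12 − 1) = CHF 50,700.44 × 0.1745866… = CHF 8,851.6167…
Total = CHF 50,700.44 + CHF 21,801.1892 + CHF 8,851.6167… = CHF 81,353.25

CHF 81,353.25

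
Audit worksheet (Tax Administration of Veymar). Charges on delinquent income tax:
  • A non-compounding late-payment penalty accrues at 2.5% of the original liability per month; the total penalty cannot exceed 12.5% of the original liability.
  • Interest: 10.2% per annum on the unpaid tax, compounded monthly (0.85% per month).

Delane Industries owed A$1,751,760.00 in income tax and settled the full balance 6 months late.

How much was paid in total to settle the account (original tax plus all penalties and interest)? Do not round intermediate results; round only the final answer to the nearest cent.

A$2,061,989.88

Penalty (uncapped): 6 × 2.5% × A$1,751,760.00 = A$262,764.00; cap = 12.5% × A$1,751,760.00 = A$218,970.00 → penalty = A$218,970.00
Interest: A$1,751,760.00 × ((1 + 0.0085)^6 − 1) = A$1,751,760.00 × 0.0520961… = A$91,259.8835…
Total = A$1,751,760.00 + A$218,970.0000 + A$91,259.8835… = A$2,061,989.88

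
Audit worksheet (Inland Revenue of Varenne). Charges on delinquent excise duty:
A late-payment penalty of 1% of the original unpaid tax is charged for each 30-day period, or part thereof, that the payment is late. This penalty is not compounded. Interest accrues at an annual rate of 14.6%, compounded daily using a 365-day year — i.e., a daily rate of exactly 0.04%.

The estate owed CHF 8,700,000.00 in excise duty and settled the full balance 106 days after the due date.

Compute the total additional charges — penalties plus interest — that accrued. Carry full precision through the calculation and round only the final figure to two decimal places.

CHF 724,735.01

Penalty periods: ⌈106/30⌉ = 4; penalty = 4 × 1% × CHF 8,700,000.00 = CHF 348,000.00
Interest: CHF 8,700,000.00 × ((1 + 0.0004)^106 − 1) = CHF 8,700,000.00 × 0.04330288… = CHF 376,735.0133…
Penalties + interest = CHF 348,000.0000 + CHF 376,735.0133… = CHF 724,735.01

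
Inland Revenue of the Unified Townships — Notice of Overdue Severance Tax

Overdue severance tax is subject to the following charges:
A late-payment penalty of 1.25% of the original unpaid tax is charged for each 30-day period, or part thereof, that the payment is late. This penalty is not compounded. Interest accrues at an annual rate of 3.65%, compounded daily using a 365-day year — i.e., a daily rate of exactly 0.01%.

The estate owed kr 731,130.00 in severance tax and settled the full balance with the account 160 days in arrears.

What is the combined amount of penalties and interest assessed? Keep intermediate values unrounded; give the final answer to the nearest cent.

kr 66,626.32

Penalty periods: ⌈160/30⌉ = 6; penalty = 6 × 1.25% × kr 731,130.00 = kr 54,834.75
Interest: kr 731,130.00 × ((1 + 0.0001)^160 − 1) = kr 731,130.00 × 0.01612787… = kr 11,791.5715…
Penalties + interest = kr 54,834.7500 + kr 11,791.5715… = kr 66,626.32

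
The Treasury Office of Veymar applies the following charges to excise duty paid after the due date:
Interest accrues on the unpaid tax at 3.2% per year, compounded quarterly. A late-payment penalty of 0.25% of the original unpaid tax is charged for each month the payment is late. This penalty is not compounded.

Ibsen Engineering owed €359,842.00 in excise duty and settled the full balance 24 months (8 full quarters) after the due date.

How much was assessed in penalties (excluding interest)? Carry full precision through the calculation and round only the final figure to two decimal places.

Late-payment penalty: 24 × 0.25% × €359,842.00 = €21,590.52

€21,590.52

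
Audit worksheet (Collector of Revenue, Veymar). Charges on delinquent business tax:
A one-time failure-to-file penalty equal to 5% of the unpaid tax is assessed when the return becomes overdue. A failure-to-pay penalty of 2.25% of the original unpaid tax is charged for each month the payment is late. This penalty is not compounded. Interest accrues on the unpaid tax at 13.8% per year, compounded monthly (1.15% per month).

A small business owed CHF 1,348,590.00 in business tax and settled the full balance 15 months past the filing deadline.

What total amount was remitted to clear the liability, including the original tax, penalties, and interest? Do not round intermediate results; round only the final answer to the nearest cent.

CHF 2,123,493.51

Failure-to-file penalty: 5% × CHF 1,348,590.00 = CHF 67,429.50
Failure-to-pay penalty: 15 × 2.25% × CHF 1,348,590.00 = CHF 455,149.13…
Interest: CHF 1,348,590.00 × ((1 + 0.0115)^15 − 1) = CHF 1,348,590.00 × 0.1871027… = CHF 252,324.8812…
Total = CHF 1,348,590.00 + CHF 522,578.6250 + CHF 252,324.8812… = CHF 2,123,493.51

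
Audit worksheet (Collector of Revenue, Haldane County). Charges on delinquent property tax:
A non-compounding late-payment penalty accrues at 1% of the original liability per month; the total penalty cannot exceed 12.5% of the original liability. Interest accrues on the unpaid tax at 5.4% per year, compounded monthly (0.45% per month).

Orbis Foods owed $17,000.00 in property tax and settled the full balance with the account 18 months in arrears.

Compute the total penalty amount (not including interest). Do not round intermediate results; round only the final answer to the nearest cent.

Penalty (uncapped): 18 × 1% × $17,000.00 = $3,060.00; cap = 12.5% × $17,000.00 = $2,125.00 → penalty = $2,125.00

$2,125.00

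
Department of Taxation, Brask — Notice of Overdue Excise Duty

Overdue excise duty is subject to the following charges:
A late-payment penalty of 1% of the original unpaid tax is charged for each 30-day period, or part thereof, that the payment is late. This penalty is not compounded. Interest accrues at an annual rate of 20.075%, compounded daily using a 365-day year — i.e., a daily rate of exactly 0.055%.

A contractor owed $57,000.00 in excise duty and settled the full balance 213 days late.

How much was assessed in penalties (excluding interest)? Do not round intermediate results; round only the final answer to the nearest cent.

Penalty periods: ⌈213/30⌉ = 8; penalty = 8 × 1% × $57,000.00 = $4,560.00

$4,560.00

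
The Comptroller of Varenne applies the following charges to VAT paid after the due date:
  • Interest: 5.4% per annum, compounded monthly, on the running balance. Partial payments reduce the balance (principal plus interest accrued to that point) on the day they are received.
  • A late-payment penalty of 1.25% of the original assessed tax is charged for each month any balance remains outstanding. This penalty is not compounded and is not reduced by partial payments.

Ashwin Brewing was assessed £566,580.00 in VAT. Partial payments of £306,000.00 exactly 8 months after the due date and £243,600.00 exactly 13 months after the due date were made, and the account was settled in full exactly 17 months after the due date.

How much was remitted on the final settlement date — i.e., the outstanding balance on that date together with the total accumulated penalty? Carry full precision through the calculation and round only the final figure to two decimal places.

£165,284.73

Monthly rate = 5.4% ÷ 12 = 0.45%
Balance at month 8: £566,580.0000 × (1 + 0.0045)^8 = £587,301.0384…
After £306,000.00 payment: £587,301.0384… − £306,000.00 = £281,301.0384…
Balance at month 13: £281,301.0384… × (1 + 0.0045)^5 = £287,687.5322…
After £243,600.00 payment: £287,687.5322… − £243,600.00 = £44,087.5322…
Balance at month 17: £44,087.5322… × (1 + 0.0045)^4 = £44,886.4805…
Penalty: 17 × 1.25% × £566,580.00 = £120,398.25
Final settlement = outstanding balance + penalty = £44,886.4805… + £120,398.25 = £165,284.73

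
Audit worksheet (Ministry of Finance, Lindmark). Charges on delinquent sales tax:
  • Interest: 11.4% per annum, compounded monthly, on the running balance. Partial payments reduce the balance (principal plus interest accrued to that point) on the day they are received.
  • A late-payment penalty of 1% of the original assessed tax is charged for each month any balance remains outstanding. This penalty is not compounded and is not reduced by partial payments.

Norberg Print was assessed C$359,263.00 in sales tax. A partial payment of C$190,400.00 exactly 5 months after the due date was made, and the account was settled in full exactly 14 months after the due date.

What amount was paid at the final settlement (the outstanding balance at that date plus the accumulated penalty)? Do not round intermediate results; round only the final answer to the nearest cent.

C$253,095.72

Monthly rate = 11.4% ÷ 12 = 0.95%
Balance at month 5: C$359,263.0000 × (1 + 0.0095)^5 = C$376,655.3222…
After C$190,400.00 payment: C$376,655.3222… − C$190,400.00 = C$186,255.3222…
Balance at month 14: C$186,255.3222… × (1 + 0.0095)^9 = C$202,798.9028…
Penalty: 14 × 1% × C$359,263.00 = C$50,296.82
Final settlement = outstanding balance + penalty = C$202,798.9028… + C$50,296.82 = C$253,095.72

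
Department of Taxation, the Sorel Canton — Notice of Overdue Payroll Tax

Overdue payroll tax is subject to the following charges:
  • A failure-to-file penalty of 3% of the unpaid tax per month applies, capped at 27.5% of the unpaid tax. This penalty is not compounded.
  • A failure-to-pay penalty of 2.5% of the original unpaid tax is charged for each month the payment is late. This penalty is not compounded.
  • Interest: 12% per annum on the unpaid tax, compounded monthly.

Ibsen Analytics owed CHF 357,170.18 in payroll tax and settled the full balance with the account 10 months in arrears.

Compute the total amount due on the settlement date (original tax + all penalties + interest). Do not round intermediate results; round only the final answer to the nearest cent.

Failure-to-file: 10 × 3% × CHF 357,170.18 = CHF 107,151.05…, capped at 27.5% × CHF 357,170.18 = CHF 98,221.80…
Failure-to-pay penalty = 2.5% × CHF 357,170.18 × 10 mo = CHF 89,292.55…
Interest (12%/yr ÷ 12 = 1%/month): CHF 357,170.18 × ((1 + 0.01)^10 − 1) = CHF 37,367.9034…
Total = CHF 357,170.18 + CHF 187,514.3445 + CHF 37,367.9034… = CHF 582,052.43

CHF 582,052.43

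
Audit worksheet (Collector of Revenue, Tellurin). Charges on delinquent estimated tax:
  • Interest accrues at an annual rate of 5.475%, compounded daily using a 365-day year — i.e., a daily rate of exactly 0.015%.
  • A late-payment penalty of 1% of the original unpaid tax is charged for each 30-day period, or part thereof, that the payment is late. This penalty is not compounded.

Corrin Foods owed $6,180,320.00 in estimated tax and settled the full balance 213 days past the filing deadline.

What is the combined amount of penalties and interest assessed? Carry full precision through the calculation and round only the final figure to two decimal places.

Penalty periods: ⌈213/30⌉ = 8; penalty = 8 × 1% × $6,180,320.00 = $494,425.60
Interest: $6,180,320.00 × ((1 + 0.00015)^213 − 1) = $6,180,320.00 × 0.03246341… = $200,634.2431…
Penalties + interest = $494,425.6000 + $200,634.2431… = $695,059.84

$695,059.84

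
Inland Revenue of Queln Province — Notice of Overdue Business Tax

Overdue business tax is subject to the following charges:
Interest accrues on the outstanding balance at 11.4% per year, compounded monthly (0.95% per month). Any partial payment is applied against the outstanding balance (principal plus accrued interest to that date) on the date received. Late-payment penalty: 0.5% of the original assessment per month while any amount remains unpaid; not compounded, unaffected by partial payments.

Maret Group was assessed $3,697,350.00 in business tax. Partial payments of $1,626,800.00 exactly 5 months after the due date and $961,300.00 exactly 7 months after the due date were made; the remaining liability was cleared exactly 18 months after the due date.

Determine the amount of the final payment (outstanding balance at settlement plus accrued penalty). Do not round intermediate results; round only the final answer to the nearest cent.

$1,809,857.35

Balance at month 5: $3,697,350.0000 × (1 + 0.0095)^5 = $3,876,342.8344…
After $1,626,800.00 payment: $3,876,342.8344… − $1,626,800.00 = $2,249,542.8344…
Balance at month 7: $2,249,542.8344… × (1 + 0.0095)^2 = $2,292,487.1695…
After $961,300.00 payment: $2,292,487.1695… − $961,300.00 = $1,331,187.1695…
Balance at month 18: $1,331,187.1695… × (1 + 0.0095)^11 = $1,477,095.8540…
Penalty: 18 × 0.5% × $3,697,350.00 = $332,761.50
Final settlement = outstanding balance + penalty = $1,477,095.8540… + $332,761.50 = $1,809,857.35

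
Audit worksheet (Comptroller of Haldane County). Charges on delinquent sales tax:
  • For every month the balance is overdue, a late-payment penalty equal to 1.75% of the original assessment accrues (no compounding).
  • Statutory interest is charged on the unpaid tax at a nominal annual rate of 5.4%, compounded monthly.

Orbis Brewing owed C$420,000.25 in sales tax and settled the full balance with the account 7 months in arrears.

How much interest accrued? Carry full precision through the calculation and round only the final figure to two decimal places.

C$13,409.96

Interest (5.4%/yr ÷ 12 = 0.45%/month): C$420,000.25 × ((1 + 0.0045)^7 − 1) = C$13,409.9586…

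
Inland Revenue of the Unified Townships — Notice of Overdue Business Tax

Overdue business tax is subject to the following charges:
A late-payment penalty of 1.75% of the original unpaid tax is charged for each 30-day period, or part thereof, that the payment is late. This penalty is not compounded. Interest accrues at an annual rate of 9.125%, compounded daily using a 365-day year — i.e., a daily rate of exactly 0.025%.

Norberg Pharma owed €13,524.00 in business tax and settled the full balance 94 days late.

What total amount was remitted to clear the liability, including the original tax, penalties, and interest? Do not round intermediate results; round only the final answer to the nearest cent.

€14,792.22

Penalty periods: ⌈94/30⌉ = 4; penalty = 4 × 1.75% × €13,524.00 = €946.68
Interest: €13,524.00 × ((1 + 0.00025)^94 − 1) = €13,524.00 × 0.02377529… = €321.5371…
Total = €13,524.00 + €946.6800 + €321.5371… = €14,792.22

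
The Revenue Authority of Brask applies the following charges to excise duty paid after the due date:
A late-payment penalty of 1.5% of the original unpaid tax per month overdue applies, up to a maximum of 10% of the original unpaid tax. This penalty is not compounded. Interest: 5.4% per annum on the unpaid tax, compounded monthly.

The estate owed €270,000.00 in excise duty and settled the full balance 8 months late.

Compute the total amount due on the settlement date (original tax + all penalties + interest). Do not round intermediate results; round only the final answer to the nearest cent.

€306,874.48

Penalty (uncapped): 8 × 1.5% × €270,000.00 = €32,400.00; cap = 10% × €270,000.00 = €27,000.00 → penalty = €27,000.00
Interest (5.4%/yr ÷ 12 = 0.45%/month): €270,000.00 × ((1 + 0.0045)^8 − 1) = €9,874.4756…
Total = €270,000.00 + €27,000.0000 + €9,874.4756… = €306,874.48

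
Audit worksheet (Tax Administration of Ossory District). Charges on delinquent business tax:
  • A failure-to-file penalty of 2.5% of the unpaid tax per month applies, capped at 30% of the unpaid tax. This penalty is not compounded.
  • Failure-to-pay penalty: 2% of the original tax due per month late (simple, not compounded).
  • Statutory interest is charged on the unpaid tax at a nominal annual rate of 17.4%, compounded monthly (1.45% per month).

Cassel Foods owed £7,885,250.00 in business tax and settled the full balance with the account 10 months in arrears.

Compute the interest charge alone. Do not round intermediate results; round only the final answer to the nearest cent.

Interest: £7,885,250.00 × ((1 + 0.0145)^10 − 1) = £7,885,250.00 × 0.1548365… = £1,220,924.7605…

£1,220,924.76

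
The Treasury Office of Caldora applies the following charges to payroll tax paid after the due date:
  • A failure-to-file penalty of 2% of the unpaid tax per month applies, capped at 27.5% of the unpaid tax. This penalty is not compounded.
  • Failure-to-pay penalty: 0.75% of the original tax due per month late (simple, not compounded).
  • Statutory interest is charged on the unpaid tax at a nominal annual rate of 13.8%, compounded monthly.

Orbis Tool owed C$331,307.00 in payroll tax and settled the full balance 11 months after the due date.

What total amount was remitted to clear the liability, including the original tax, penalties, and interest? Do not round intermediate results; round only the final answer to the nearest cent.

C$475,932.63

Failure-to-file: 11 × 2% × C$331,307.00 = C$72,887.54 (under the 27.5% cap)
Failure-to-pay penalty = 0.75% × C$331,307.00 × 11 mo = C$27,332.83…
Interest (13.8%/yr ÷ 12 = 1.15%/month): C$331,307.00 × ((1 + 0.0115)^11 − 1) = C$44,405.2628…
Total = C$331,307.00 + C$100,220.3675 + C$44,405.2628… = C$475,932.63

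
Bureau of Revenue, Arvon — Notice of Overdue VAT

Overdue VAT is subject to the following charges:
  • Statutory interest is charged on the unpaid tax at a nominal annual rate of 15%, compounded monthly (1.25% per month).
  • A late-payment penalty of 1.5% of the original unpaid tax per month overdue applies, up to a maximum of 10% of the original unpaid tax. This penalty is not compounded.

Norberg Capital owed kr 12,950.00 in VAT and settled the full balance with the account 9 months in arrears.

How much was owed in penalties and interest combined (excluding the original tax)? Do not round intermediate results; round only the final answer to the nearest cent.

Penalty (uncapped): 9 × 1.5% × kr 12,950.00 = kr 1,748.25; cap = 10% × kr 12,950.00 = kr 1,295.00 → penalty = kr 1,295.00
Interest: kr 12,950.00 × ((1 + 0.0125)^9 − 1) = kr 12,950.00 × 0.1182922… = kr 1,531.8837…
Penalties + interest = kr 1,295.0000 + kr 1,531.8837… = kr 2,826.88

kr 2,826.88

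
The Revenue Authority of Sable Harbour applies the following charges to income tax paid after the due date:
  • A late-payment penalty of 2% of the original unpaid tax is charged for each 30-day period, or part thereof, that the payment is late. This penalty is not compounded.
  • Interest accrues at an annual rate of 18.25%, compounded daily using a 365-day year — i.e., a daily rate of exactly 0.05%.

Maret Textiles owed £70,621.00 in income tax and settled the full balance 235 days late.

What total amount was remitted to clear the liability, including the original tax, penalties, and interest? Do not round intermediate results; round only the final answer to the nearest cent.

Penalty periods: ⌈235/30⌉ = 8; penalty = 8 × 2% × £70,621.00 = £11,299.36
Interest: £70,621.00 × ((1 + 0.0005)^235 − 1) = £70,621.00 × 0.12464860… = £8,802.8091…
Total = £70,621.00 + £11,299.3600 + £8,802.8091… = £90,723.17

£90,723.17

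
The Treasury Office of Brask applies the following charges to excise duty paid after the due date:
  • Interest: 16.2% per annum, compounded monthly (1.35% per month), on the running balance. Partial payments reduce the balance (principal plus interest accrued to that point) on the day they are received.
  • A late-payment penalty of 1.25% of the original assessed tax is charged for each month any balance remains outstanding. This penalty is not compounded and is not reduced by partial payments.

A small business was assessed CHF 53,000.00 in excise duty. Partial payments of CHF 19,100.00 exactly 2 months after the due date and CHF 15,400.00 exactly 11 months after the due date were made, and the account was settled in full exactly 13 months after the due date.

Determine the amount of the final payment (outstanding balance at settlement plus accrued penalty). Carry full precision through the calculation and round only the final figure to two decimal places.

Balance at month 2: CHF 53,000.0000 × (1 + 0.0135)^2 = CHF 54,440.6593…
After CHF 19,100.00 payment: CHF 54,440.6593… − CHF 19,100.00 = CHF 35,340.6593…
Balance at month 11: CHF 35,340.6593… × (1 + 0.0135)^9 = CHF 39,873.8732…
After CHF 15,400.00 payment: CHF 39,873.8732… − CHF 15,400.00 = CHF 24,473.8732…
Balance at month 13: CHF 24,473.8732… × (1 + 0.0135)^2 = CHF 25,139.1282…
Penalty: 13 × 1.25% × CHF 53,000.00 = CHF 8,612.50
Final settlement = outstanding balance + penalty = CHF 25,139.1282… + CHF 8,612.50 = CHF 33,751.63

CHF 33,751.63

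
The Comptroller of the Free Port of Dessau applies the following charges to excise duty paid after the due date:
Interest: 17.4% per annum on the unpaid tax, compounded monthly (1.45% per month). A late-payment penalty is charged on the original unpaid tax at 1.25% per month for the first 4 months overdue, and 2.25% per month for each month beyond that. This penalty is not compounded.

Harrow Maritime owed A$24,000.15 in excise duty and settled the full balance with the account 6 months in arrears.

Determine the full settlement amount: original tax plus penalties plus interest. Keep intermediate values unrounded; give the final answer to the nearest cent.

Penalty, months 1–4: 4 × 1.25% × A$24,000.15 = A$1,200.01…
Penalty, months 5–6: 2 × 2.25% × A$24,000.15 = A$1,080.01…
Interest: A$24,000.15 × ((1 + 0.0145)^6 − 1) = A$24,000.15 × 0.0902154… = A$2,165.1829…
Total = A$24,000.15 + A$2,280.0143… + A$2,165.1829… = A$28,445.35

A$28,445.35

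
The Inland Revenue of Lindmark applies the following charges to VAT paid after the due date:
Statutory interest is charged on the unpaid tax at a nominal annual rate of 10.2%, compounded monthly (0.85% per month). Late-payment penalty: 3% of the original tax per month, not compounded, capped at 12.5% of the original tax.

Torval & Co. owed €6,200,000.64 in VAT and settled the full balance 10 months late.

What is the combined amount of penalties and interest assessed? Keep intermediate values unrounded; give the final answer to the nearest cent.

Penalty (uncapped): 10 × 3% × €6,200,000.64 = €1,860,000.19…; cap = 12.5% × €6,200,000.64 = €775,000.08 → penalty = €775,000.08
Interest: €6,200,000.64 × ((1 + 0.0085)^10 − 1) = €6,200,000.64 × 0.0883261… = €547,621.5819…
Penalties + interest = €775,000.0800 + €547,621.5819… = €1,322,621.66

€1,322,621.66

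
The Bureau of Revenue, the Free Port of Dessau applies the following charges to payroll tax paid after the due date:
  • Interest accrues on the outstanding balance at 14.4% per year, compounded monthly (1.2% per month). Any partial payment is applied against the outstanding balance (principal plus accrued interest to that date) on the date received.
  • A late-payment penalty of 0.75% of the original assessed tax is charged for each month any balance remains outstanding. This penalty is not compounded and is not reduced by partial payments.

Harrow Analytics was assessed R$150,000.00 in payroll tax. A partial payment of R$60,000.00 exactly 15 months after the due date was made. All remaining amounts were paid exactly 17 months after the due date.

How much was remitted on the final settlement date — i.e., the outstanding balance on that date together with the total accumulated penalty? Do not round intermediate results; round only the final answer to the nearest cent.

R$141,397.86

Balance at month 15: R$150,000.0000 × (1 + 0.012)^15 = R$179,390.2961…
After R$60,000.00 payment: R$179,390.2961… − R$60,000.00 = R$119,390.2961…
Balance at month 17: R$119,390.2961… × (1 + 0.012)^2 = R$122,272.8554…
Penalty: 17 × 0.75% × R$150,000.00 = R$19,125.00
Final settlement = outstanding balance + penalty = R$122,272.8554… + R$19,125.00 = R$141,397.86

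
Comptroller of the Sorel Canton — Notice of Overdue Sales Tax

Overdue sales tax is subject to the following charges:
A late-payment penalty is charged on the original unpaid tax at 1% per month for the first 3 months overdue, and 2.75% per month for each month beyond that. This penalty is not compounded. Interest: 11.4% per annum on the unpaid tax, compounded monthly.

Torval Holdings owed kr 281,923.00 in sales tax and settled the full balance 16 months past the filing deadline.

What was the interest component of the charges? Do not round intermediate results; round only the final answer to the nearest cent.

Interest (11.4%/yr ÷ 12 = 0.95%/month): kr 281,923.00 × ((1 + 0.0095)^16 − 1) = kr 46,045.1580…

kr 46,045.16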